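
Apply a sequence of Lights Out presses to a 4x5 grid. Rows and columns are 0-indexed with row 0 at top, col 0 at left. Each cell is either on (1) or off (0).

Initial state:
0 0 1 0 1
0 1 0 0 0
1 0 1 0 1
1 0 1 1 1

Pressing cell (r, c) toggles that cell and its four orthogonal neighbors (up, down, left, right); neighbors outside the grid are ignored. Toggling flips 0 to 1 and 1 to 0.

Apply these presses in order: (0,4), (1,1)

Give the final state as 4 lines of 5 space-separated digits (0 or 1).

After press 1 at (0,4):
0 0 1 1 0
0 1 0 0 1
1 0 1 0 1
1 0 1 1 1

After press 2 at (1,1):
0 1 1 1 0
1 0 1 0 1
1 1 1 0 1
1 0 1 1 1

Answer: 0 1 1 1 0
1 0 1 0 1
1 1 1 0 1
1 0 1 1 1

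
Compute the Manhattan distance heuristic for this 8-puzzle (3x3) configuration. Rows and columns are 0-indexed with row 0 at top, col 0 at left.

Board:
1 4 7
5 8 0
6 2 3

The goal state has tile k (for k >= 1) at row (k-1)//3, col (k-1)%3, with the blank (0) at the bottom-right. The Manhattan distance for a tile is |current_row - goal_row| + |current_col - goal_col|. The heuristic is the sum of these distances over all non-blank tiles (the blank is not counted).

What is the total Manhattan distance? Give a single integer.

Tile 1: at (0,0), goal (0,0), distance |0-0|+|0-0| = 0
Tile 4: at (0,1), goal (1,0), distance |0-1|+|1-0| = 2
Tile 7: at (0,2), goal (2,0), distance |0-2|+|2-0| = 4
Tile 5: at (1,0), goal (1,1), distance |1-1|+|0-1| = 1
Tile 8: at (1,1), goal (2,1), distance |1-2|+|1-1| = 1
Tile 6: at (2,0), goal (1,2), distance |2-1|+|0-2| = 3
Tile 2: at (2,1), goal (0,1), distance |2-0|+|1-1| = 2
Tile 3: at (2,2), goal (0,2), distance |2-0|+|2-2| = 2
Sum: 0 + 2 + 4 + 1 + 1 + 3 + 2 + 2 = 15

Answer: 15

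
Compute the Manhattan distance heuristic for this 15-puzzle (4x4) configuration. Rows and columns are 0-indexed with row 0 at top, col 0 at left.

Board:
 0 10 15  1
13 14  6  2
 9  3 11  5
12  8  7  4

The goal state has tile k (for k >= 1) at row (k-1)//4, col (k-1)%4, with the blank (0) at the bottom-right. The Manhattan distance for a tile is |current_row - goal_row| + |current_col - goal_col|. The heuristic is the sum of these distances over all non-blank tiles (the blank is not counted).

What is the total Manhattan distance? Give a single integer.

Tile 10: (0,1)->(2,1) = 2
Tile 15: (0,2)->(3,2) = 3
Tile 1: (0,3)->(0,0) = 3
Tile 13: (1,0)->(3,0) = 2
Tile 14: (1,1)->(3,1) = 2
Tile 6: (1,2)->(1,1) = 1
Tile 2: (1,3)->(0,1) = 3
Tile 9: (2,0)->(2,0) = 0
Tile 3: (2,1)->(0,2) = 3
Tile 11: (2,2)->(2,2) = 0
Tile 5: (2,3)->(1,0) = 4
Tile 12: (3,0)->(2,3) = 4
Tile 8: (3,1)->(1,3) = 4
Tile 7: (3,2)->(1,2) = 2
Tile 4: (3,3)->(0,3) = 3
Sum: 2 + 3 + 3 + 2 + 2 + 1 + 3 + 0 + 3 + 0 + 4 + 4 + 4 + 2 + 3 = 36

Answer: 36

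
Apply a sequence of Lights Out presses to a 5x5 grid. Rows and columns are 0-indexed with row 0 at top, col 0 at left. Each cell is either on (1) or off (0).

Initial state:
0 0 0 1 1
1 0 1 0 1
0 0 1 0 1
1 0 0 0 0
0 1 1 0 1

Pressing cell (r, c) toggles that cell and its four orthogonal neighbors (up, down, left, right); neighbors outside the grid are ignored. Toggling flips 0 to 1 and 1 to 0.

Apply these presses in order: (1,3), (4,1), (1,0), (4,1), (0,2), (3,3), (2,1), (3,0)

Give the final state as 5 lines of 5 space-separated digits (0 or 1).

Answer: 1 1 1 1 1
0 0 1 1 0
1 1 0 0 1
0 0 1 1 1
1 1 1 1 1

Derivation:
After press 1 at (1,3):
0 0 0 0 1
1 0 0 1 0
0 0 1 1 1
1 0 0 0 0
0 1 1 0 1

After press 2 at (4,1):
0 0 0 0 1
1 0 0 1 0
0 0 1 1 1
1 1 0 0 0
1 0 0 0 1

After press 3 at (1,0):
1 0 0 0 1
0 1 0 1 0
1 0 1 1 1
1 1 0 0 0
1 0 0 0 1

After press 4 at (4,1):
1 0 0 0 1
0 1 0 1 0
1 0 1 1 1
1 0 0 0 0
0 1 1 0 1

After press 5 at (0,2):
1 1 1 1 1
0 1 1 1 0
1 0 1 1 1
1 0 0 0 0
0 1 1 0 1

After press 6 at (3,3):
1 1 1 1 1
0 1 1 1 0
1 0 1 0 1
1 0 1 1 1
0 1 1 1 1

After press 7 at (2,1):
1 1 1 1 1
0 0 1 1 0
0 1 0 0 1
1 1 1 1 1
0 1 1 1 1

After press 8 at (3,0):
1 1 1 1 1
0 0 1 1 0
1 1 0 0 1
0 0 1 1 1
1 1 1 1 1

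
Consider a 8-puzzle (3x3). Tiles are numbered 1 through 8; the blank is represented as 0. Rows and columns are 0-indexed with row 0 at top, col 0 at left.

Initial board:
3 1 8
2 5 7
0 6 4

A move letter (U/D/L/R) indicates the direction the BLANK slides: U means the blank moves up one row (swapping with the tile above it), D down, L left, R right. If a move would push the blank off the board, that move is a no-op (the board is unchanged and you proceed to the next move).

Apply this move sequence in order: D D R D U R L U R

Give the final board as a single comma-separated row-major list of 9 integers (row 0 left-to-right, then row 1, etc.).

After move 1 (D):
3 1 8
2 5 7
0 6 4

After move 2 (D):
3 1 8
2 5 7
0 6 4

After move 3 (R):
3 1 8
2 5 7
6 0 4

After move 4 (D):
3 1 8
2 5 7
6 0 4

After move 5 (U):
3 1 8
2 0 7
6 5 4

After move 6 (R):
3 1 8
2 7 0
6 5 4

After move 7 (L):
3 1 8
2 0 7
6 5 4

After move 8 (U):
3 0 8
2 1 7
6 5 4

After move 9 (R):
3 8 0
2 1 7
6 5 4

Answer: 3, 8, 0, 2, 1, 7, 6, 5, 4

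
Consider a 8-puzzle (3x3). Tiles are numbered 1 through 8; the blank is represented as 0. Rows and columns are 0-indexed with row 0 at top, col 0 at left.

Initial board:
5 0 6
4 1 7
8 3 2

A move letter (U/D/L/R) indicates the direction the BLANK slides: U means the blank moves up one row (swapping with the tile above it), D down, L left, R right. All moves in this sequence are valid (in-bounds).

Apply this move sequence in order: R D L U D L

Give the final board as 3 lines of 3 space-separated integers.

Answer: 5 6 7
0 4 1
8 3 2

Derivation:
After move 1 (R):
5 6 0
4 1 7
8 3 2

After move 2 (D):
5 6 7
4 1 0
8 3 2

After move 3 (L):
5 6 7
4 0 1
8 3 2

After move 4 (U):
5 0 7
4 6 1
8 3 2

After move 5 (D):
5 6 7
4 0 1
8 3 2

After move 6 (L):
5 6 7
0 4 1
8 3 2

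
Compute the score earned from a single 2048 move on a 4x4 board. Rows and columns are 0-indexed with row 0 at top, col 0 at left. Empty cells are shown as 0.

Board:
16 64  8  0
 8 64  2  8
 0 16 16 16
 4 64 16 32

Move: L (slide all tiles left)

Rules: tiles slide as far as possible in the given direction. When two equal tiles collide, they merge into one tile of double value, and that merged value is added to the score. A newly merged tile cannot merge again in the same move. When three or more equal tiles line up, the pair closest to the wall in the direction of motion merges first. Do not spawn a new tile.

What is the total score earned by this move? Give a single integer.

Slide left:
row 0: [16, 64, 8, 0] -> [16, 64, 8, 0]  score +0 (running 0)
row 1: [8, 64, 2, 8] -> [8, 64, 2, 8]  score +0 (running 0)
row 2: [0, 16, 16, 16] -> [32, 16, 0, 0]  score +32 (running 32)
row 3: [4, 64, 16, 32] -> [4, 64, 16, 32]  score +0 (running 32)
Board after move:
16 64  8  0
 8 64  2  8
32 16  0  0
 4 64 16 32

Answer: 32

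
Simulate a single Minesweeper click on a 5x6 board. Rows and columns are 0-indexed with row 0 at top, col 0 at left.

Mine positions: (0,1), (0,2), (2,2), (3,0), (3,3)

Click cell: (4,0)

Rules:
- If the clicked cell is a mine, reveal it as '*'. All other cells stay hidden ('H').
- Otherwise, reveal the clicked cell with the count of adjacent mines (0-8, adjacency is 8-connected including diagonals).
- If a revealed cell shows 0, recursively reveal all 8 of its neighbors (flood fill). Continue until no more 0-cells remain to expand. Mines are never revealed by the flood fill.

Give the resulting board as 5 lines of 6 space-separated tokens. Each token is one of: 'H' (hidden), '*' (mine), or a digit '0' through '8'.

H H H H H H
H H H H H H
H H H H H H
H H H H H H
1 H H H H H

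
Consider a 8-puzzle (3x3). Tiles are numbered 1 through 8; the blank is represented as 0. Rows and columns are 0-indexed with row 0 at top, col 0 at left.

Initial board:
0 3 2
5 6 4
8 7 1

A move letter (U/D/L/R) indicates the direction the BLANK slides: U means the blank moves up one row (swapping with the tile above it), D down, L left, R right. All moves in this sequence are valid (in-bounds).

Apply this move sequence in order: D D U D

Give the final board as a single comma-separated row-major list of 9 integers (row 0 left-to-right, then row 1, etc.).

Answer: 5, 3, 2, 8, 6, 4, 0, 7, 1

Derivation:
After move 1 (D):
5 3 2
0 6 4
8 7 1

After move 2 (D):
5 3 2
8 6 4
0 7 1

After move 3 (U):
5 3 2
0 6 4
8 7 1

After move 4 (D):
5 3 2
8 6 4
0 7 1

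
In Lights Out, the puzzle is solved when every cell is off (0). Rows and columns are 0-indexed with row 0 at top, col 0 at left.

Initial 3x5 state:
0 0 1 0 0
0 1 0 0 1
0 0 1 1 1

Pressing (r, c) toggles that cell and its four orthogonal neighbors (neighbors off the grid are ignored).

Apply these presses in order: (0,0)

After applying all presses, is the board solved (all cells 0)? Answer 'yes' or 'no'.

Answer: no

Derivation:
After press 1 at (0,0):
1 1 1 0 0
1 1 0 0 1
0 0 1 1 1

Lights still on: 9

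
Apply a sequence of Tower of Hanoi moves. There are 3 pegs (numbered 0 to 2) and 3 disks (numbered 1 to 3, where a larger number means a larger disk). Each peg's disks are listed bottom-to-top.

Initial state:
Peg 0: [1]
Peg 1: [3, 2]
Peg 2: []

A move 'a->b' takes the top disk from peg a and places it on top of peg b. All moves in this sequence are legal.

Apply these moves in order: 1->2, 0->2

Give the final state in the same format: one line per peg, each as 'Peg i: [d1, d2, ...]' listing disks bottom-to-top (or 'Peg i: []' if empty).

After move 1 (1->2):
Peg 0: [1]
Peg 1: [3]
Peg 2: [2]

After move 2 (0->2):
Peg 0: []
Peg 1: [3]
Peg 2: [2, 1]

Answer: Peg 0: []
Peg 1: [3]
Peg 2: [2, 1]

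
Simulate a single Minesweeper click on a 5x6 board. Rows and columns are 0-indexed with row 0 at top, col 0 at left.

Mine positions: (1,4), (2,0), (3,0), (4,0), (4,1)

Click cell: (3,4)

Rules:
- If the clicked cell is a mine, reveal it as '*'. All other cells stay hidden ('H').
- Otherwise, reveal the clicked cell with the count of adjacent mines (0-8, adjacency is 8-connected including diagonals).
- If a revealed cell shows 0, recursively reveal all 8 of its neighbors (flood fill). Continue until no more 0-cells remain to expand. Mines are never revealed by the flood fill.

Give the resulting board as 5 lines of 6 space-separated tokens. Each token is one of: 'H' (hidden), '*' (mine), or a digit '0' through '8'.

0 0 0 1 H H
1 1 0 1 H H
H 2 0 1 1 1
H 4 1 0 0 0
H H 1 0 0 0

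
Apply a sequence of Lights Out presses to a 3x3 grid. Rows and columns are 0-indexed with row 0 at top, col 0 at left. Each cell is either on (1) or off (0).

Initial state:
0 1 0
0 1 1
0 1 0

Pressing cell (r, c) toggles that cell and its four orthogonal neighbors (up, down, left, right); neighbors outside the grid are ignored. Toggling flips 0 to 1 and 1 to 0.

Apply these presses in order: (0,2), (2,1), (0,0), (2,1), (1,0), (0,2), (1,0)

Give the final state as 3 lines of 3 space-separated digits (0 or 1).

Answer: 1 0 0
1 1 1
0 1 0

Derivation:
After press 1 at (0,2):
0 0 1
0 1 0
0 1 0

After press 2 at (2,1):
0 0 1
0 0 0
1 0 1

After press 3 at (0,0):
1 1 1
1 0 0
1 0 1

After press 4 at (2,1):
1 1 1
1 1 0
0 1 0

After press 5 at (1,0):
0 1 1
0 0 0
1 1 0

After press 6 at (0,2):
0 0 0
0 0 1
1 1 0

After press 7 at (1,0):
1 0 0
1 1 1
0 1 0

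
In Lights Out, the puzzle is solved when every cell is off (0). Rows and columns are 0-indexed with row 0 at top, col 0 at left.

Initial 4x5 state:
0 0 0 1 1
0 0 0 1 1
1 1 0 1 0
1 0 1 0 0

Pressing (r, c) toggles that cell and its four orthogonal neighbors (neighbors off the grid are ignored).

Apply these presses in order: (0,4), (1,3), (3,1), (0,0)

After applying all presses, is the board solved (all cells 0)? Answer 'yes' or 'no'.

Answer: no

Derivation:
After press 1 at (0,4):
0 0 0 0 0
0 0 0 1 0
1 1 0 1 0
1 0 1 0 0

After press 2 at (1,3):
0 0 0 1 0
0 0 1 0 1
1 1 0 0 0
1 0 1 0 0

After press 3 at (3,1):
0 0 0 1 0
0 0 1 0 1
1 0 0 0 0
0 1 0 0 0

After press 4 at (0,0):
1 1 0 1 0
1 0 1 0 1
1 0 0 0 0
0 1 0 0 0

Lights still on: 8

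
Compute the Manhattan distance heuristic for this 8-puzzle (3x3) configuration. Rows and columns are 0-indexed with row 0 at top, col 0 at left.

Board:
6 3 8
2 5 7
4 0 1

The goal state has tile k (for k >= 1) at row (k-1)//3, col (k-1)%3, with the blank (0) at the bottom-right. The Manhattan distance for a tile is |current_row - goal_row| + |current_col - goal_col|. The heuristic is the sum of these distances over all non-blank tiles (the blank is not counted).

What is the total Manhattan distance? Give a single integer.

Answer: 17

Derivation:
Tile 6: at (0,0), goal (1,2), distance |0-1|+|0-2| = 3
Tile 3: at (0,1), goal (0,2), distance |0-0|+|1-2| = 1
Tile 8: at (0,2), goal (2,1), distance |0-2|+|2-1| = 3
Tile 2: at (1,0), goal (0,1), distance |1-0|+|0-1| = 2
Tile 5: at (1,1), goal (1,1), distance |1-1|+|1-1| = 0
Tile 7: at (1,2), goal (2,0), distance |1-2|+|2-0| = 3
Tile 4: at (2,0), goal (1,0), distance |2-1|+|0-0| = 1
Tile 1: at (2,2), goal (0,0), distance |2-0|+|2-0| = 4
Sum: 3 + 1 + 3 + 2 + 0 + 3 + 1 + 4 = 17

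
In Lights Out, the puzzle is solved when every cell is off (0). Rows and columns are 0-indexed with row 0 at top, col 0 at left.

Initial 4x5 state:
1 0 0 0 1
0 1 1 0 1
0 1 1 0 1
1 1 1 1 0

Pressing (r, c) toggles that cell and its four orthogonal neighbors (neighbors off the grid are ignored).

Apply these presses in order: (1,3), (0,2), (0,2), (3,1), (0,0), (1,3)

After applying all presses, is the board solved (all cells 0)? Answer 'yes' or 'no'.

Answer: no

Derivation:
After press 1 at (1,3):
1 0 0 1 1
0 1 0 1 0
0 1 1 1 1
1 1 1 1 0

After press 2 at (0,2):
1 1 1 0 1
0 1 1 1 0
0 1 1 1 1
1 1 1 1 0

After press 3 at (0,2):
1 0 0 1 1
0 1 0 1 0
0 1 1 1 1
1 1 1 1 0

After press 4 at (3,1):
1 0 0 1 1
0 1 0 1 0
0 0 1 1 1
0 0 0 1 0

After press 5 at (0,0):
0 1 0 1 1
1 1 0 1 0
0 0 1 1 1
0 0 0 1 0

After press 6 at (1,3):
0 1 0 0 1
1 1 1 0 1
0 0 1 0 1
0 0 0 1 0

Lights still on: 9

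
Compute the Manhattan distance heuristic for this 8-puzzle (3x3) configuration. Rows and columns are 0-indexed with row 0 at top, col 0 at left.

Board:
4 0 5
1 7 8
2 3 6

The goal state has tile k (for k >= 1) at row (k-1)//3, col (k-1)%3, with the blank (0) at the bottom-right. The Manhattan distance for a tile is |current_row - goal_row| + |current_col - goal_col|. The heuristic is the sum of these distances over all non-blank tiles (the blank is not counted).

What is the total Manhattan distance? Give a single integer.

Tile 4: (0,0)->(1,0) = 1
Tile 5: (0,2)->(1,1) = 2
Tile 1: (1,0)->(0,0) = 1
Tile 7: (1,1)->(2,0) = 2
Tile 8: (1,2)->(2,1) = 2
Tile 2: (2,0)->(0,1) = 3
Tile 3: (2,1)->(0,2) = 3
Tile 6: (2,2)->(1,2) = 1
Sum: 1 + 2 + 1 + 2 + 2 + 3 + 3 + 1 = 15

Answer: 15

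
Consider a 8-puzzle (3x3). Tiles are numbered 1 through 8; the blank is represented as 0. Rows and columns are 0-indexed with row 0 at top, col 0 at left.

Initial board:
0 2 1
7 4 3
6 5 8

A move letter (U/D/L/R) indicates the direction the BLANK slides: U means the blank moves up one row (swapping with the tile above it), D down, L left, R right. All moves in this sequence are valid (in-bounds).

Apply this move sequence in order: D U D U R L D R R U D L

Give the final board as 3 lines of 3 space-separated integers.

After move 1 (D):
7 2 1
0 4 3
6 5 8

After move 2 (U):
0 2 1
7 4 3
6 5 8

After move 3 (D):
7 2 1
0 4 3
6 5 8

After move 4 (U):
0 2 1
7 4 3
6 5 8

After move 5 (R):
2 0 1
7 4 3
6 5 8

After move 6 (L):
0 2 1
7 4 3
6 5 8

After move 7 (D):
7 2 1
0 4 3
6 5 8

After move 8 (R):
7 2 1
4 0 3
6 5 8

After move 9 (R):
7 2 1
4 3 0
6 5 8

After move 10 (U):
7 2 0
4 3 1
6 5 8

After move 11 (D):
7 2 1
4 3 0
6 5 8

After move 12 (L):
7 2 1
4 0 3
6 5 8

Answer: 7 2 1
4 0 3
6 5 8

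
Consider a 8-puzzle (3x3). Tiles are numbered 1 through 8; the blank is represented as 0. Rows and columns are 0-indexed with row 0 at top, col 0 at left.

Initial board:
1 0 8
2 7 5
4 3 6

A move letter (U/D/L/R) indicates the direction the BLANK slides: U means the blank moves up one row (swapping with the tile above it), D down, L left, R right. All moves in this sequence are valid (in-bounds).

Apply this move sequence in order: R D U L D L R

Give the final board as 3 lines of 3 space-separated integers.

Answer: 1 7 8
2 0 5
4 3 6

Derivation:
After move 1 (R):
1 8 0
2 7 5
4 3 6

After move 2 (D):
1 8 5
2 7 0
4 3 6

After move 3 (U):
1 8 0
2 7 5
4 3 6

After move 4 (L):
1 0 8
2 7 5
4 3 6

After move 5 (D):
1 7 8
2 0 5
4 3 6

After move 6 (L):
1 7 8
0 2 5
4 3 6

After move 7 (R):
1 7 8
2 0 5
4 3 6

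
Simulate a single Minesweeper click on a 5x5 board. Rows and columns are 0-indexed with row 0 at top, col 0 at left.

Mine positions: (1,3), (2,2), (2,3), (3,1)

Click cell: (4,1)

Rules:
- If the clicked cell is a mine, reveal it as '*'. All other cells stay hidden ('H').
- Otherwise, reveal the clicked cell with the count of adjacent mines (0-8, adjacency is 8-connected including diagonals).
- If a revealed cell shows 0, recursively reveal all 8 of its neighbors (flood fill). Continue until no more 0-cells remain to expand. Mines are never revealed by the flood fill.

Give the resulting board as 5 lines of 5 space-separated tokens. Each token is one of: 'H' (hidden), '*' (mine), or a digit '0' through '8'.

H H H H H
H H H H H
H H H H H
H H H H H
H 1 H H H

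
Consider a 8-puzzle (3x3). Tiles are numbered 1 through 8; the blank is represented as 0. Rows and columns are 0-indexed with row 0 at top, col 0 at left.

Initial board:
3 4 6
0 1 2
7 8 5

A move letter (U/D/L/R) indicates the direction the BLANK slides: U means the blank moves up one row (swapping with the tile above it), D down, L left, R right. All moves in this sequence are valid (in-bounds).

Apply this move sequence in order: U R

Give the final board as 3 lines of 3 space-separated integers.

After move 1 (U):
0 4 6
3 1 2
7 8 5

After move 2 (R):
4 0 6
3 1 2
7 8 5

Answer: 4 0 6
3 1 2
7 8 5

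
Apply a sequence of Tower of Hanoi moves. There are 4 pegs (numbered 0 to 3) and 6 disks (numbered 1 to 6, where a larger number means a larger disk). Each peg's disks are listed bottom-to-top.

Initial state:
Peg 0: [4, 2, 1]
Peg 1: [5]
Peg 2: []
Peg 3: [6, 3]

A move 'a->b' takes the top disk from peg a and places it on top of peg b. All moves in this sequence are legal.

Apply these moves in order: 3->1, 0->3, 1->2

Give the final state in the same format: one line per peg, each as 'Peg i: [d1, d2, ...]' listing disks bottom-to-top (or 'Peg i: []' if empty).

Answer: Peg 0: [4, 2]
Peg 1: [5]
Peg 2: [3]
Peg 3: [6, 1]

Derivation:
After move 1 (3->1):
Peg 0: [4, 2, 1]
Peg 1: [5, 3]
Peg 2: []
Peg 3: [6]

After move 2 (0->3):
Peg 0: [4, 2]
Peg 1: [5, 3]
Peg 2: []
Peg 3: [6, 1]

After move 3 (1->2):
Peg 0: [4, 2]
Peg 1: [5]
Peg 2: [3]
Peg 3: [6, 1]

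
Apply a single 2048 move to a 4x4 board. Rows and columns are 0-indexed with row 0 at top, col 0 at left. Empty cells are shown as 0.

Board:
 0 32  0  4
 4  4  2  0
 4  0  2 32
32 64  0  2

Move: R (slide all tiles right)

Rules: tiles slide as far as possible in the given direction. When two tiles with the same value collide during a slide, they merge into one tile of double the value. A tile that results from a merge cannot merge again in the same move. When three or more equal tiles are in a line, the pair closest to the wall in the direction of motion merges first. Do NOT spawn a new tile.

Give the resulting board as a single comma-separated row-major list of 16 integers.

Answer: 0, 0, 32, 4, 0, 0, 8, 2, 0, 4, 2, 32, 0, 32, 64, 2

Derivation:
Slide right:
row 0: [0, 32, 0, 4] -> [0, 0, 32, 4]
row 1: [4, 4, 2, 0] -> [0, 0, 8, 2]
row 2: [4, 0, 2, 32] -> [0, 4, 2, 32]
row 3: [32, 64, 0, 2] -> [0, 32, 64, 2]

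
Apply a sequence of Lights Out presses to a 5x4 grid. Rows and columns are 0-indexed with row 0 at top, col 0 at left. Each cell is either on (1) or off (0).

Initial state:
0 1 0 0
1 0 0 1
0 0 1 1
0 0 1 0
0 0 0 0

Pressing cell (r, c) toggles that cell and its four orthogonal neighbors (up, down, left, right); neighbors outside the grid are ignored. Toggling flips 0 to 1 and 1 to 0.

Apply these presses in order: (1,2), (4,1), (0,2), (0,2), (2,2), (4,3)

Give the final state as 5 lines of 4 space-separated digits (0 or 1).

After press 1 at (1,2):
0 1 1 0
1 1 1 0
0 0 0 1
0 0 1 0
0 0 0 0

After press 2 at (4,1):
0 1 1 0
1 1 1 0
0 0 0 1
0 1 1 0
1 1 1 0

After press 3 at (0,2):
0 0 0 1
1 1 0 0
0 0 0 1
0 1 1 0
1 1 1 0

After press 4 at (0,2):
0 1 1 0
1 1 1 0
0 0 0 1
0 1 1 0
1 1 1 0

After press 5 at (2,2):
0 1 1 0
1 1 0 0
0 1 1 0
0 1 0 0
1 1 1 0

After press 6 at (4,3):
0 1 1 0
1 1 0 0
0 1 1 0
0 1 0 1
1 1 0 1

Answer: 0 1 1 0
1 1 0 0
0 1 1 0
0 1 0 1
1 1 0 1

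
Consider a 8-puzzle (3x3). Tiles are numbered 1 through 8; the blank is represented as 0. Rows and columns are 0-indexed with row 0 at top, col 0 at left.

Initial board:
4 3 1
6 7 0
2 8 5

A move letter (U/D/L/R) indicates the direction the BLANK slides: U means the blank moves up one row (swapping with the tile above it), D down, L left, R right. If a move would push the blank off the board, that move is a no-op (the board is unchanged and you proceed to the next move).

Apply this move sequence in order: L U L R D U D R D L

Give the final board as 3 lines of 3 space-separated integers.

Answer: 4 3 1
6 7 5
2 0 8

Derivation:
After move 1 (L):
4 3 1
6 0 7
2 8 5

After move 2 (U):
4 0 1
6 3 7
2 8 5

After move 3 (L):
0 4 1
6 3 7
2 8 5

After move 4 (R):
4 0 1
6 3 7
2 8 5

After move 5 (D):
4 3 1
6 0 7
2 8 5

After move 6 (U):
4 0 1
6 3 7
2 8 5

After move 7 (D):
4 3 1
6 0 7
2 8 5

After move 8 (R):
4 3 1
6 7 0
2 8 5

After move 9 (D):
4 3 1
6 7 5
2 8 0

After move 10 (L):
4 3 1
6 7 5
2 0 8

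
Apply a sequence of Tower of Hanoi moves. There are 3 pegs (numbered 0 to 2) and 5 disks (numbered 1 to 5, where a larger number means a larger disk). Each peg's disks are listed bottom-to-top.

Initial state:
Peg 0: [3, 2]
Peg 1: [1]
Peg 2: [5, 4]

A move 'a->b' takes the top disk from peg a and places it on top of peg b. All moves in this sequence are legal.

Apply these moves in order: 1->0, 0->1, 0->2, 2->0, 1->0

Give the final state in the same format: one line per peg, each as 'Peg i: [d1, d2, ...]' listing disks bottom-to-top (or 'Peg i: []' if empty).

Answer: Peg 0: [3, 2, 1]
Peg 1: []
Peg 2: [5, 4]

Derivation:
After move 1 (1->0):
Peg 0: [3, 2, 1]
Peg 1: []
Peg 2: [5, 4]

After move 2 (0->1):
Peg 0: [3, 2]
Peg 1: [1]
Peg 2: [5, 4]

After move 3 (0->2):
Peg 0: [3]
Peg 1: [1]
Peg 2: [5, 4, 2]

After move 4 (2->0):
Peg 0: [3, 2]
Peg 1: [1]
Peg 2: [5, 4]

After move 5 (1->0):
Peg 0: [3, 2, 1]
Peg 1: []
Peg 2: [5, 4]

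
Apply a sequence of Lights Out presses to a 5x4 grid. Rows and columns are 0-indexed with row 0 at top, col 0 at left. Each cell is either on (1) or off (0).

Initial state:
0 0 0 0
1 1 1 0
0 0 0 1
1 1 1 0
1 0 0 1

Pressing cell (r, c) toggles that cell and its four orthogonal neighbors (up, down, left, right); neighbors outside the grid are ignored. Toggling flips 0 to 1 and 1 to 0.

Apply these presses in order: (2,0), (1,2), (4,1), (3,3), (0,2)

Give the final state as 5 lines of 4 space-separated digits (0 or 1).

After press 1 at (2,0):
0 0 0 0
0 1 1 0
1 1 0 1
0 1 1 0
1 0 0 1

After press 2 at (1,2):
0 0 1 0
0 0 0 1
1 1 1 1
0 1 1 0
1 0 0 1

After press 3 at (4,1):
0 0 1 0
0 0 0 1
1 1 1 1
0 0 1 0
0 1 1 1

After press 4 at (3,3):
0 0 1 0
0 0 0 1
1 1 1 0
0 0 0 1
0 1 1 0

After press 5 at (0,2):
0 1 0 1
0 0 1 1
1 1 1 0
0 0 0 1
0 1 1 0

Answer: 0 1 0 1
0 0 1 1
1 1 1 0
0 0 0 1
0 1 1 0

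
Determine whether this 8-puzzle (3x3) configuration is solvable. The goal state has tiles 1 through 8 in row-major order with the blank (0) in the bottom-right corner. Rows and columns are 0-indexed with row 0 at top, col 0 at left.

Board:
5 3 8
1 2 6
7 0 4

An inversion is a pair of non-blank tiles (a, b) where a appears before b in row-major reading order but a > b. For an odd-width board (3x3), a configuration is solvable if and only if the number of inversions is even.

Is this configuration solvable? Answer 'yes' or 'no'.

Answer: no

Derivation:
Inversions (pairs i<j in row-major order where tile[i] > tile[j] > 0): 13
13 is odd, so the puzzle is not solvable.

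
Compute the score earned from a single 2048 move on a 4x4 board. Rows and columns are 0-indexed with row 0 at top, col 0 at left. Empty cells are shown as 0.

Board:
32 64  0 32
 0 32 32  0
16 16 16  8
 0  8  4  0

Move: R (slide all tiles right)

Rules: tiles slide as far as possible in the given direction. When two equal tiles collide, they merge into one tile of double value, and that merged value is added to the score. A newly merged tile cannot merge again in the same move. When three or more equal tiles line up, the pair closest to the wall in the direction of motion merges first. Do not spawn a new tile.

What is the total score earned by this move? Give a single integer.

Slide right:
row 0: [32, 64, 0, 32] -> [0, 32, 64, 32]  score +0 (running 0)
row 1: [0, 32, 32, 0] -> [0, 0, 0, 64]  score +64 (running 64)
row 2: [16, 16, 16, 8] -> [0, 16, 32, 8]  score +32 (running 96)
row 3: [0, 8, 4, 0] -> [0, 0, 8, 4]  score +0 (running 96)
Board after move:
 0 32 64 32
 0  0  0 64
 0 16 32  8
 0  0  8  4

Answer: 96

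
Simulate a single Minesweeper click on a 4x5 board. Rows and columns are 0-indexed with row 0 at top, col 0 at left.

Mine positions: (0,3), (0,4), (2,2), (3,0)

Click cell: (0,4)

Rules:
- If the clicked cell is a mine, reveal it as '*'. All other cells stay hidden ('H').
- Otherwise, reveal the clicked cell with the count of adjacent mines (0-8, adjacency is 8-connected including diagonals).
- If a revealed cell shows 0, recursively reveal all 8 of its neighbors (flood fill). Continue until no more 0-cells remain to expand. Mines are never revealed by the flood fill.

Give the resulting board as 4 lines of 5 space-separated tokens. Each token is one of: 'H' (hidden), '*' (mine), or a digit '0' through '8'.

H H H H *
H H H H H
H H H H H
H H H H H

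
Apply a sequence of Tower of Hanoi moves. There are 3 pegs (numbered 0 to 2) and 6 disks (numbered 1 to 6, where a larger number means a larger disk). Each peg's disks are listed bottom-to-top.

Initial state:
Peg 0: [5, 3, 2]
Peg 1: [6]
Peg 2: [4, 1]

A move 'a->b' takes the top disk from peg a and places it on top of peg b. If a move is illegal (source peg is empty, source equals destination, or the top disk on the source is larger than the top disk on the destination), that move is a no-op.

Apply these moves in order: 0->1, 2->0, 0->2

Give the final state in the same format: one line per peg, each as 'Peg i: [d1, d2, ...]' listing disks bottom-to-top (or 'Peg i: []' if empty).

After move 1 (0->1):
Peg 0: [5, 3]
Peg 1: [6, 2]
Peg 2: [4, 1]

After move 2 (2->0):
Peg 0: [5, 3, 1]
Peg 1: [6, 2]
Peg 2: [4]

After move 3 (0->2):
Peg 0: [5, 3]
Peg 1: [6, 2]
Peg 2: [4, 1]

Answer: Peg 0: [5, 3]
Peg 1: [6, 2]
Peg 2: [4, 1]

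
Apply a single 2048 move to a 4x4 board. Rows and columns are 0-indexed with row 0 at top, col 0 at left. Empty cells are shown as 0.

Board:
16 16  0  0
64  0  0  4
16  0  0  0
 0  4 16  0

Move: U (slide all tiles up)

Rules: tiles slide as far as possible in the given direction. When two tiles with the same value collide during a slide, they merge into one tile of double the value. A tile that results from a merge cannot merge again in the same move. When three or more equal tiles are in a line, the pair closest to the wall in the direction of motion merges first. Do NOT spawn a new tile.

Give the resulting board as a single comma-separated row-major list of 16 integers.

Answer: 16, 16, 16, 4, 64, 4, 0, 0, 16, 0, 0, 0, 0, 0, 0, 0

Derivation:
Slide up:
col 0: [16, 64, 16, 0] -> [16, 64, 16, 0]
col 1: [16, 0, 0, 4] -> [16, 4, 0, 0]
col 2: [0, 0, 0, 16] -> [16, 0, 0, 0]
col 3: [0, 4, 0, 0] -> [4, 0, 0, 0]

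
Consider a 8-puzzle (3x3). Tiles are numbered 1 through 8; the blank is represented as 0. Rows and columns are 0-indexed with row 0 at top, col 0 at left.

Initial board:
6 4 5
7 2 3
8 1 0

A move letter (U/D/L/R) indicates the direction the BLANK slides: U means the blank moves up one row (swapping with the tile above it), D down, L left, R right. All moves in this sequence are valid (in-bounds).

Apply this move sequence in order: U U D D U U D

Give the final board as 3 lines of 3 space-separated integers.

Answer: 6 4 5
7 2 0
8 1 3

Derivation:
After move 1 (U):
6 4 5
7 2 0
8 1 3

After move 2 (U):
6 4 0
7 2 5
8 1 3

After move 3 (D):
6 4 5
7 2 0
8 1 3

After move 4 (D):
6 4 5
7 2 3
8 1 0

After move 5 (U):
6 4 5
7 2 0
8 1 3

After move 6 (U):
6 4 0
7 2 5
8 1 3

After move 7 (D):
6 4 5
7 2 0
8 1 3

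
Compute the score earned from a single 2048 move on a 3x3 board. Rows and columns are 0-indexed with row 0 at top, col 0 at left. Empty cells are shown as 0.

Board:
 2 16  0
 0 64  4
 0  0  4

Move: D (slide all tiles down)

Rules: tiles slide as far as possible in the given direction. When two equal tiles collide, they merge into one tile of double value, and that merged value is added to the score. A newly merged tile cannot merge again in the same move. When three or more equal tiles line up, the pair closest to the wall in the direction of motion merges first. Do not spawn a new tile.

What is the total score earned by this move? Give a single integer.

Answer: 8

Derivation:
Slide down:
col 0: [2, 0, 0] -> [0, 0, 2]  score +0 (running 0)
col 1: [16, 64, 0] -> [0, 16, 64]  score +0 (running 0)
col 2: [0, 4, 4] -> [0, 0, 8]  score +8 (running 8)
Board after move:
 0  0  0
 0 16  0
 2 64  8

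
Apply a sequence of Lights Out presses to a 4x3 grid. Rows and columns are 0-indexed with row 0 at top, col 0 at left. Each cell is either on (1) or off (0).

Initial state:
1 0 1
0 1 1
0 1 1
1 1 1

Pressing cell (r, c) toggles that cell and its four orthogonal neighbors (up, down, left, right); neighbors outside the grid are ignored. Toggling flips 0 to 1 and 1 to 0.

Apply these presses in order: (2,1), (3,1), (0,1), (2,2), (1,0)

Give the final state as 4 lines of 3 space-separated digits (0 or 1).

Answer: 1 1 0
1 0 0
0 0 1
0 1 1

Derivation:
After press 1 at (2,1):
1 0 1
0 0 1
1 0 0
1 0 1

After press 2 at (3,1):
1 0 1
0 0 1
1 1 0
0 1 0

After press 3 at (0,1):
0 1 0
0 1 1
1 1 0
0 1 0

After press 4 at (2,2):
0 1 0
0 1 0
1 0 1
0 1 1

After press 5 at (1,0):
1 1 0
1 0 0
0 0 1
0 1 1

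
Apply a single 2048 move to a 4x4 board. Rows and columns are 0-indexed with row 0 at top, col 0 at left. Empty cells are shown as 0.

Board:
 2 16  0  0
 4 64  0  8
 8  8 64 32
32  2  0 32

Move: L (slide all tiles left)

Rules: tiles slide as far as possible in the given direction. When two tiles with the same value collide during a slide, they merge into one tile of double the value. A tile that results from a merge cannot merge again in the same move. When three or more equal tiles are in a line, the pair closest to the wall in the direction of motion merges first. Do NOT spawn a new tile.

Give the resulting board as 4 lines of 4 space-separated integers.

Answer:  2 16  0  0
 4 64  8  0
16 64 32  0
32  2 32  0

Derivation:
Slide left:
row 0: [2, 16, 0, 0] -> [2, 16, 0, 0]
row 1: [4, 64, 0, 8] -> [4, 64, 8, 0]
row 2: [8, 8, 64, 32] -> [16, 64, 32, 0]
row 3: [32, 2, 0, 32] -> [32, 2, 32, 0]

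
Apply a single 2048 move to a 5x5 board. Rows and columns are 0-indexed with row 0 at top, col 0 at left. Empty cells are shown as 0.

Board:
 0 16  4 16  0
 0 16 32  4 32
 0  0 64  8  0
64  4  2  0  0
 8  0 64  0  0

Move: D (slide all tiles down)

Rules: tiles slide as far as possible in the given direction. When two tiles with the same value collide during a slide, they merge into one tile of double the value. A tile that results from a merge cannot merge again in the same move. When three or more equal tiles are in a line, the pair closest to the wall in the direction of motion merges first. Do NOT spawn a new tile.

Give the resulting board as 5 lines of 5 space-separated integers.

Answer:  0  0  4  0  0
 0  0 32  0  0
 0  0 64 16  0
64 32  2  4  0
 8  4 64  8 32

Derivation:
Slide down:
col 0: [0, 0, 0, 64, 8] -> [0, 0, 0, 64, 8]
col 1: [16, 16, 0, 4, 0] -> [0, 0, 0, 32, 4]
col 2: [4, 32, 64, 2, 64] -> [4, 32, 64, 2, 64]
col 3: [16, 4, 8, 0, 0] -> [0, 0, 16, 4, 8]
col 4: [0, 32, 0, 0, 0] -> [0, 0, 0, 0, 32]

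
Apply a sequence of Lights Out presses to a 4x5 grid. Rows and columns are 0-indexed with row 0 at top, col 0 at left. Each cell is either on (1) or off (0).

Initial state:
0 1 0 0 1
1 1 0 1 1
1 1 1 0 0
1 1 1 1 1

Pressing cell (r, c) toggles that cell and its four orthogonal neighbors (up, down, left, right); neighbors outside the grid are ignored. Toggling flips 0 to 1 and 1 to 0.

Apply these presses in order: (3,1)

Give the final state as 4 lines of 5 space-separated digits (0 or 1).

Answer: 0 1 0 0 1
1 1 0 1 1
1 0 1 0 0
0 0 0 1 1

Derivation:
After press 1 at (3,1):
0 1 0 0 1
1 1 0 1 1
1 0 1 0 0
0 0 0 1 1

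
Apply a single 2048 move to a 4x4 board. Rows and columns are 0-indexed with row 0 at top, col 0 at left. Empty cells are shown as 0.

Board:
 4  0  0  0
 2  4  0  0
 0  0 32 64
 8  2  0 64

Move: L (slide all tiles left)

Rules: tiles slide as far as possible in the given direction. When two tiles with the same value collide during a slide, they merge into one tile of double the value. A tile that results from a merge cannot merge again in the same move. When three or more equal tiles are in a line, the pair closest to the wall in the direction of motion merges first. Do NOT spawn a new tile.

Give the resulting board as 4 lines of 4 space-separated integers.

Answer:  4  0  0  0
 2  4  0  0
32 64  0  0
 8  2 64  0

Derivation:
Slide left:
row 0: [4, 0, 0, 0] -> [4, 0, 0, 0]
row 1: [2, 4, 0, 0] -> [2, 4, 0, 0]
row 2: [0, 0, 32, 64] -> [32, 64, 0, 0]
row 3: [8, 2, 0, 64] -> [8, 2, 64, 0]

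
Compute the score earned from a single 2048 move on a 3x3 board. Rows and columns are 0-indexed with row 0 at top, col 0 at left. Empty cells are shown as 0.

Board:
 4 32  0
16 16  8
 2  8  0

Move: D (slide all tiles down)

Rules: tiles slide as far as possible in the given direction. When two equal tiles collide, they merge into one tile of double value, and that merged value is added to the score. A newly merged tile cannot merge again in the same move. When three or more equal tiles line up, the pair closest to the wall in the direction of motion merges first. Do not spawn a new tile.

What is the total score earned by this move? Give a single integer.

Answer: 0

Derivation:
Slide down:
col 0: [4, 16, 2] -> [4, 16, 2]  score +0 (running 0)
col 1: [32, 16, 8] -> [32, 16, 8]  score +0 (running 0)
col 2: [0, 8, 0] -> [0, 0, 8]  score +0 (running 0)
Board after move:
 4 32  0
16 16  0
 2  8  8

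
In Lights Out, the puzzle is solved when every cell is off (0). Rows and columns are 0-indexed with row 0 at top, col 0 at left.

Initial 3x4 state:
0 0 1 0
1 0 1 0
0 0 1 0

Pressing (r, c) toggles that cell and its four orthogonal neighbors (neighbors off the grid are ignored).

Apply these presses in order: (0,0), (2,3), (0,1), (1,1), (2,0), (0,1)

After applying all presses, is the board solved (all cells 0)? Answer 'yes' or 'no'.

Answer: no

Derivation:
After press 1 at (0,0):
1 1 1 0
0 0 1 0
0 0 1 0

After press 2 at (2,3):
1 1 1 0
0 0 1 1
0 0 0 1

After press 3 at (0,1):
0 0 0 0
0 1 1 1
0 0 0 1

After press 4 at (1,1):
0 1 0 0
1 0 0 1
0 1 0 1

After press 5 at (2,0):
0 1 0 0
0 0 0 1
1 0 0 1

After press 6 at (0,1):
1 0 1 0
0 1 0 1
1 0 0 1

Lights still on: 6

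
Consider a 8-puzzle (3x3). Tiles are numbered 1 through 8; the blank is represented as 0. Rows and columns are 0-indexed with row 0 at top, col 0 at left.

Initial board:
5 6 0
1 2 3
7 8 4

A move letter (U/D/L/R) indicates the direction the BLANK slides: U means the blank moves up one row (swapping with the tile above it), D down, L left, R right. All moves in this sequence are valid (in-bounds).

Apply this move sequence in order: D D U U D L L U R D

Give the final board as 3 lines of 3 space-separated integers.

After move 1 (D):
5 6 3
1 2 0
7 8 4

After move 2 (D):
5 6 3
1 2 4
7 8 0

After move 3 (U):
5 6 3
1 2 0
7 8 4

After move 4 (U):
5 6 0
1 2 3
7 8 4

After move 5 (D):
5 6 3
1 2 0
7 8 4

After move 6 (L):
5 6 3
1 0 2
7 8 4

After move 7 (L):
5 6 3
0 1 2
7 8 4

After move 8 (U):
0 6 3
5 1 2
7 8 4

After move 9 (R):
6 0 3
5 1 2
7 8 4

After move 10 (D):
6 1 3
5 0 2
7 8 4

Answer: 6 1 3
5 0 2
7 8 4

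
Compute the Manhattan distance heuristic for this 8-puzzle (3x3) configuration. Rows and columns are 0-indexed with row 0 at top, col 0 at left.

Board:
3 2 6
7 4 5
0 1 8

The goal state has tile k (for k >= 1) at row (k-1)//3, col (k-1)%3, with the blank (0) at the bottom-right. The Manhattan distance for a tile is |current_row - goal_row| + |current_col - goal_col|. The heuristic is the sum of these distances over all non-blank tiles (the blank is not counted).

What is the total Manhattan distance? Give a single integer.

Answer: 10

Derivation:
Tile 3: (0,0)->(0,2) = 2
Tile 2: (0,1)->(0,1) = 0
Tile 6: (0,2)->(1,2) = 1
Tile 7: (1,0)->(2,0) = 1
Tile 4: (1,1)->(1,0) = 1
Tile 5: (1,2)->(1,1) = 1
Tile 1: (2,1)->(0,0) = 3
Tile 8: (2,2)->(2,1) = 1
Sum: 2 + 0 + 1 + 1 + 1 + 1 + 3 + 1 = 10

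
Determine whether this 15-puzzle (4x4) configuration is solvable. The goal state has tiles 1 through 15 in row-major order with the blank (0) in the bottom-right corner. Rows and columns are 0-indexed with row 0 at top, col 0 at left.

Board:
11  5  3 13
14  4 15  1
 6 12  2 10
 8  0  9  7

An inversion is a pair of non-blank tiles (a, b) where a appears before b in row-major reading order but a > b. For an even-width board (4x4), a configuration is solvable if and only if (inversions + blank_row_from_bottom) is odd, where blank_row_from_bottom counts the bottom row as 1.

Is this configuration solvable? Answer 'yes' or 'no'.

Inversions: 55
Blank is in row 3 (0-indexed from top), which is row 1 counting from the bottom (bottom = 1).
55 + 1 = 56, which is even, so the puzzle is not solvable.

Answer: no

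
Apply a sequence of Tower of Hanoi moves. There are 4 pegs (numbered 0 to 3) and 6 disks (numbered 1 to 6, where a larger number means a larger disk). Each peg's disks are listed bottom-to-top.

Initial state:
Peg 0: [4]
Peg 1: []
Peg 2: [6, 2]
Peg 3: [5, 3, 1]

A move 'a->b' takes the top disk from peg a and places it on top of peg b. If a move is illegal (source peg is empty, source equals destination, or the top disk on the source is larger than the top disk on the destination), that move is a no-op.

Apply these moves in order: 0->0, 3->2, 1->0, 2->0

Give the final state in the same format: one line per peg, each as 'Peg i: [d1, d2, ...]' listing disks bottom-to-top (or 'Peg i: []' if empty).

Answer: Peg 0: [4, 1]
Peg 1: []
Peg 2: [6, 2]
Peg 3: [5, 3]

Derivation:
After move 1 (0->0):
Peg 0: [4]
Peg 1: []
Peg 2: [6, 2]
Peg 3: [5, 3, 1]

After move 2 (3->2):
Peg 0: [4]
Peg 1: []
Peg 2: [6, 2, 1]
Peg 3: [5, 3]

After move 3 (1->0):
Peg 0: [4]
Peg 1: []
Peg 2: [6, 2, 1]
Peg 3: [5, 3]

After move 4 (2->0):
Peg 0: [4, 1]
Peg 1: []
Peg 2: [6, 2]
Peg 3: [5, 3]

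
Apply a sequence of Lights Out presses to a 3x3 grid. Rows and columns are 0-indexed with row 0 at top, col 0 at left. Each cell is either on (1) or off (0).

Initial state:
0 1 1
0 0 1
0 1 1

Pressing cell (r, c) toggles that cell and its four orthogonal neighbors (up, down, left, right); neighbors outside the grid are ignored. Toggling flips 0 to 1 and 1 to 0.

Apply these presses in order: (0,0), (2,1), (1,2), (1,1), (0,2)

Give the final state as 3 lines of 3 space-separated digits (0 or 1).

After press 1 at (0,0):
1 0 1
1 0 1
0 1 1

After press 2 at (2,1):
1 0 1
1 1 1
1 0 0

After press 3 at (1,2):
1 0 0
1 0 0
1 0 1

After press 4 at (1,1):
1 1 0
0 1 1
1 1 1

After press 5 at (0,2):
1 0 1
0 1 0
1 1 1

Answer: 1 0 1
0 1 0
1 1 1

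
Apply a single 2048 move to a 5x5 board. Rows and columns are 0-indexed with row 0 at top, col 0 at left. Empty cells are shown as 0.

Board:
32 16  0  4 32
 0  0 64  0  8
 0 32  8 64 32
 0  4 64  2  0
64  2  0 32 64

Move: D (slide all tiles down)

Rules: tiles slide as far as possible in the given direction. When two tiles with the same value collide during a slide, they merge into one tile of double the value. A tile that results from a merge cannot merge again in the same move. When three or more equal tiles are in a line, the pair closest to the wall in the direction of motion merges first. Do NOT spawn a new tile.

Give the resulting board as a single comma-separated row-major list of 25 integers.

Slide down:
col 0: [32, 0, 0, 0, 64] -> [0, 0, 0, 32, 64]
col 1: [16, 0, 32, 4, 2] -> [0, 16, 32, 4, 2]
col 2: [0, 64, 8, 64, 0] -> [0, 0, 64, 8, 64]
col 3: [4, 0, 64, 2, 32] -> [0, 4, 64, 2, 32]
col 4: [32, 8, 32, 0, 64] -> [0, 32, 8, 32, 64]

Answer: 0, 0, 0, 0, 0, 0, 16, 0, 4, 32, 0, 32, 64, 64, 8, 32, 4, 8, 2, 32, 64, 2, 64, 32, 64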